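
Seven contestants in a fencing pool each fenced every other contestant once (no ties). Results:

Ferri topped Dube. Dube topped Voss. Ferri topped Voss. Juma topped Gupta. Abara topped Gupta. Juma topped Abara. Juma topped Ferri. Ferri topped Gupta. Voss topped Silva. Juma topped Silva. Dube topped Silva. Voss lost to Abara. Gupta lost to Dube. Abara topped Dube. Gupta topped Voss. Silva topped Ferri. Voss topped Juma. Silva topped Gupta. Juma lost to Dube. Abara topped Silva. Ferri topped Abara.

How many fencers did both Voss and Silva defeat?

0

Voss beat: Juma, Silva.
Silva beat: Ferri, Gupta.
No one was beaten by both.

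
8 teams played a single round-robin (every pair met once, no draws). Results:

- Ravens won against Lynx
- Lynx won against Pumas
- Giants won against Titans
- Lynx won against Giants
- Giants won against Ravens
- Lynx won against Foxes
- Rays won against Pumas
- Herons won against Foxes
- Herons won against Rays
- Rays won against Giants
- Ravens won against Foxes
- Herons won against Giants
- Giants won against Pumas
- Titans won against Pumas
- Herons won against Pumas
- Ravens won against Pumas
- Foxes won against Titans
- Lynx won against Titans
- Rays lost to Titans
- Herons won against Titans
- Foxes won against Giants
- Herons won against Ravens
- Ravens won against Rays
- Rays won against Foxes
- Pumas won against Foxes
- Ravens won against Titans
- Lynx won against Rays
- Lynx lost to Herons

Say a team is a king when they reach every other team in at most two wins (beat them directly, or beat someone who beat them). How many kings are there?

1

Rays cannot reach Lynx, Herons in two steps.
Pumas cannot reach Rays, Lynx, Herons, Ravens in two steps.
Lynx cannot reach Herons in two steps.
Giants cannot reach Herons in two steps.
Foxes cannot reach Lynx, Herons in two steps.
Herons reaches everyone (king).
Ravens cannot reach Herons in two steps.
Titans cannot reach Lynx, Herons, Ravens in two steps.
Kings: Herons — 1.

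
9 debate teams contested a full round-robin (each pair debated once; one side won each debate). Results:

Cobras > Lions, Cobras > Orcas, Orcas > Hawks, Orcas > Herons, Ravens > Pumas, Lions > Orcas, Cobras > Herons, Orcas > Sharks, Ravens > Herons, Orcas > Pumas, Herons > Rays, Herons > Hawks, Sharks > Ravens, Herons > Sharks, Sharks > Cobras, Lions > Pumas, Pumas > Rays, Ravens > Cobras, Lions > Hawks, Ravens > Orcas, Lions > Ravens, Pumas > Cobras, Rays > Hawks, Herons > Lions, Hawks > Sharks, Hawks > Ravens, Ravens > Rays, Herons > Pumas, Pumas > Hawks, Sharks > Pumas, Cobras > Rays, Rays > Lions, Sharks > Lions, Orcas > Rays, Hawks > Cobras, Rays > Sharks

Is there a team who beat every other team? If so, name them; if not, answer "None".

Highest win total is Ravens with 5 (out of 8 possible).
Ravens lost to Sharks, Hawks, Lions, so no team went undefeated.

None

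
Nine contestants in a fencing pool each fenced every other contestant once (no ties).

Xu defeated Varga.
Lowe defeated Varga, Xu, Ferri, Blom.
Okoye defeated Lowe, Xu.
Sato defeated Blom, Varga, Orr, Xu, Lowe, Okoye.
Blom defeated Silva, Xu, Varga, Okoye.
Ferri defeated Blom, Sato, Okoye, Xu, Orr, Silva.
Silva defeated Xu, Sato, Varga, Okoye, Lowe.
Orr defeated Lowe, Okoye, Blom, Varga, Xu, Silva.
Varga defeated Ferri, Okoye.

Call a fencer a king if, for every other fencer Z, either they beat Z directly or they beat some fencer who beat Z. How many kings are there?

Sato reaches everyone (king).
Varga reaches everyone (king).
Lowe reaches everyone (king).
Xu cannot reach Sato, Lowe, Silva, Blom, Orr in two steps.
Silva reaches everyone (king).
Okoye cannot reach Sato, Silva, Orr in two steps.
Blom cannot reach Orr in two steps.
Orr reaches everyone (king).
Ferri reaches everyone (king).
Kings: Sato, Varga, Lowe, Silva, Orr, Ferri — 6.

6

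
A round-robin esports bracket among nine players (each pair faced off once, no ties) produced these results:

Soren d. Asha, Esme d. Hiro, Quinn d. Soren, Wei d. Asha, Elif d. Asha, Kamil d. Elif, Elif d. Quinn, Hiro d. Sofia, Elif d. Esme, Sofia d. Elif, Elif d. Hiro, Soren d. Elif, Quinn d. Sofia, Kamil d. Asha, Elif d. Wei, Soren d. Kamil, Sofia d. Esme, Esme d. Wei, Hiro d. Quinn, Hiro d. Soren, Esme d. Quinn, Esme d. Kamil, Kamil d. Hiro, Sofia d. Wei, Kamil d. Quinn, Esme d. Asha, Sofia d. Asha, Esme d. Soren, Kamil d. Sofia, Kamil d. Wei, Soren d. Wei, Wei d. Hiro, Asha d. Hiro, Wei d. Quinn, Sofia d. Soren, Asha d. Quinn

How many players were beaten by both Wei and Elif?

3

Wei beat: Hiro, Quinn, Asha.
Elif beat: Esme, Wei, Hiro, Quinn, Asha.
Both beat: Hiro, Quinn, Asha — 3.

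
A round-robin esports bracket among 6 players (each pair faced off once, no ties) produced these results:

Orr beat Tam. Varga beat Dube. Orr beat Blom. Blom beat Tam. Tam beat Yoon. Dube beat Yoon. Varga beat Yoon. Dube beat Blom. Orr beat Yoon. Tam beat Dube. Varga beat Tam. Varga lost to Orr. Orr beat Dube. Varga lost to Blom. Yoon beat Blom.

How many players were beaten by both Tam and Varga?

2

Tam beat: Dube, Yoon.
Varga beat: Dube, Yoon, Tam.
Both beat: Dube, Yoon — 2.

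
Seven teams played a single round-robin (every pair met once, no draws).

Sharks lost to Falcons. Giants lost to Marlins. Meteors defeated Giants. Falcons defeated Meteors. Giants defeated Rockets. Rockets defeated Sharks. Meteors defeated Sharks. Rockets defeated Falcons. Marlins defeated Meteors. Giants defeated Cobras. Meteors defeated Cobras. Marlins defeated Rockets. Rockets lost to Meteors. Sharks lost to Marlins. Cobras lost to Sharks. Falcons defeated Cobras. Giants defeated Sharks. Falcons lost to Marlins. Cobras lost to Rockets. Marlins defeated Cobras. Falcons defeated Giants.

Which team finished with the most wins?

Marlins

Win totals: Falcons 4, Cobras 0, Sharks 1, Meteors 4, Giants 3, Marlins 6, Rockets 3.
Marlins leads with 6 wins (next highest: 4).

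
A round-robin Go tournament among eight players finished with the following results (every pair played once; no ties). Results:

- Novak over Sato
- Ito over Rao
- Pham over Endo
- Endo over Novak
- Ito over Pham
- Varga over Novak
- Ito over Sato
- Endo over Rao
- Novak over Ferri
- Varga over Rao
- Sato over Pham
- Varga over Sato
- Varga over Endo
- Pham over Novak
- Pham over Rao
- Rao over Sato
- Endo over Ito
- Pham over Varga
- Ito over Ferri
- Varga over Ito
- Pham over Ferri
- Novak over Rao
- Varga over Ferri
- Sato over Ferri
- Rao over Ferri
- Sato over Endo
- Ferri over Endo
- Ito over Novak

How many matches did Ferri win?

1

Ferri's results: beat Endo; lost to Ito, Novak, Sato, Varga, Pham, Rao.
That is 1 win.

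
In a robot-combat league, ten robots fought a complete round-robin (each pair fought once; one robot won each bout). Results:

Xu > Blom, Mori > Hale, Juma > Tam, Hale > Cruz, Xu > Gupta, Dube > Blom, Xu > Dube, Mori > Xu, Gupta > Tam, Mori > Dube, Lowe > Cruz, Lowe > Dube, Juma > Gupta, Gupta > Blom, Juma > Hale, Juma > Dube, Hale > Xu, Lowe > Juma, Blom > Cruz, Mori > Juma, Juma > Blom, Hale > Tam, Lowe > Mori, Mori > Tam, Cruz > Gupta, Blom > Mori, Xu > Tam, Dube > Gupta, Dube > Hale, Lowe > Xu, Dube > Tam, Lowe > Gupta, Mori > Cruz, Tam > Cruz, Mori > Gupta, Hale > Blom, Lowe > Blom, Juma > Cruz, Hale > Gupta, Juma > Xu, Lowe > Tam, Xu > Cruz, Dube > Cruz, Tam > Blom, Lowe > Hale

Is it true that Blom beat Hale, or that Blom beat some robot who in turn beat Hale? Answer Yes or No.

Yes

Blom did not beat Hale directly.
Blom beat Cruz, Mori. Of those, Mori beat Hale.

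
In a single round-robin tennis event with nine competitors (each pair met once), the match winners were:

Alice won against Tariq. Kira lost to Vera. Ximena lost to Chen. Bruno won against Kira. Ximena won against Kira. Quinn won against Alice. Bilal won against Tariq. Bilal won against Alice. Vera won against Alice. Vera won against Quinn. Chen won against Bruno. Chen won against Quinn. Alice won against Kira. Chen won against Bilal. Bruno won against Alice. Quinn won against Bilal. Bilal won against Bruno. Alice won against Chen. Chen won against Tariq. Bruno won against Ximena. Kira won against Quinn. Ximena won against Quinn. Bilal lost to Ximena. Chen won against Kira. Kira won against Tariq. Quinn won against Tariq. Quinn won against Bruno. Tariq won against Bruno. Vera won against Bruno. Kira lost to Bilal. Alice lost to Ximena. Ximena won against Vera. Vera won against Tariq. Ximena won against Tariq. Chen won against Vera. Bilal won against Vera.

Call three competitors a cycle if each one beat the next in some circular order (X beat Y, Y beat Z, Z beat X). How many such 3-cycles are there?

15

Win totals: Tariq 1, Quinn 4, Chen 7, Kira 2, Bruno 3, Alice 3, Ximena 6, Vera 5, Bilal 5.
A competitor with w wins dominates both others in C(w,2) triples; summing gives 0 + 6 + 21 + 1 + 3 + 3 + 15 + 10 + 10 = 69 transitive triples.
Total triples C(9,3) = 84, so cyclic triples = 84 − 69 = 15.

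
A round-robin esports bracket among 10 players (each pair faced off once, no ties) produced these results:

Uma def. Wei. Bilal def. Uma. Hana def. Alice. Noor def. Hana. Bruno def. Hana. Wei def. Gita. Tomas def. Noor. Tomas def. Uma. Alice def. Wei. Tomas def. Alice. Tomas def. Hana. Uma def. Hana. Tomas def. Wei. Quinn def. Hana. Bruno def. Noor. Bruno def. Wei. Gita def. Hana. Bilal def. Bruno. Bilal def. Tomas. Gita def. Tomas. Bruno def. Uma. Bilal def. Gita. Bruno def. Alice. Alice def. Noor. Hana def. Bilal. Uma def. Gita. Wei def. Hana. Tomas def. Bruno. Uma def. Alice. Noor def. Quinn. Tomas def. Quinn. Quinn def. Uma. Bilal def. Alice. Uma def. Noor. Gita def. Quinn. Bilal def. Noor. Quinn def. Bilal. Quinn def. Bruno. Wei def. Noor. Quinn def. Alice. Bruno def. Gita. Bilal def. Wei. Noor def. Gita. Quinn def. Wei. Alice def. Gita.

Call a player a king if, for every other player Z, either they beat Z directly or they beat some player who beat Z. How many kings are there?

6

Gita reaches everyone (king).
Hana cannot reach Quinn in two steps.
Bruno reaches everyone (king).
Wei cannot reach Bruno, Uma in two steps.
Uma cannot reach Bruno in two steps.
Bilal reaches everyone (king).
Tomas reaches everyone (king).
Quinn reaches everyone (king).
Alice cannot reach Bruno, Uma, Bilal in two steps.
Noor reaches everyone (king).
Kings: Gita, Bruno, Bilal, Tomas, Quinn, Noor — 6.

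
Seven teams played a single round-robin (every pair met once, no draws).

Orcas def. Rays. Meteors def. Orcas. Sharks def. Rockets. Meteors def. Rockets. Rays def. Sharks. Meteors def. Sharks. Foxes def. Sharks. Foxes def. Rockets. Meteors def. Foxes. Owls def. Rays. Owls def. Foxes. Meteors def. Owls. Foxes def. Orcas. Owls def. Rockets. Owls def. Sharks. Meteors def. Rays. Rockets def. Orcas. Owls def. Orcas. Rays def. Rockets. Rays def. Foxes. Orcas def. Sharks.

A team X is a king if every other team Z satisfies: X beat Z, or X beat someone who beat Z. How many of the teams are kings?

Sharks cannot reach Rays, Owls, Meteors, Foxes in two steps.
Orcas cannot reach Owls, Meteors in two steps.
Rays cannot reach Owls, Meteors in two steps.
Owls cannot reach Meteors in two steps.
Rockets cannot reach Owls, Meteors, Foxes in two steps.
Meteors reaches everyone (king).
Foxes cannot reach Owls, Meteors in two steps.
Kings: Meteors — 1.

1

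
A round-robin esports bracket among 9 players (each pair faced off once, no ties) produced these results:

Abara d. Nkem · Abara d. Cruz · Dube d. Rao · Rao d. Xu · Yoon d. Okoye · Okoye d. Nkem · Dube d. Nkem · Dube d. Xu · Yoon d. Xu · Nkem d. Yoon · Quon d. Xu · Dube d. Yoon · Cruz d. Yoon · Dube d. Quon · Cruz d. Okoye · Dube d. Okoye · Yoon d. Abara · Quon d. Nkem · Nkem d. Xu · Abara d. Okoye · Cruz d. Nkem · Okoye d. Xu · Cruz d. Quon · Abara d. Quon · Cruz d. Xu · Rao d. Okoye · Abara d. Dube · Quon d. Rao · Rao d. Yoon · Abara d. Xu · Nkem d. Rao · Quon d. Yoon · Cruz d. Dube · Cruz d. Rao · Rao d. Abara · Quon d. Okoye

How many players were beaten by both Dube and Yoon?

Dube beat: Yoon, Xu, Rao, Nkem, Quon, Okoye.
Yoon beat: Xu, Okoye, Abara.
Both beat: Xu, Okoye — 2.

2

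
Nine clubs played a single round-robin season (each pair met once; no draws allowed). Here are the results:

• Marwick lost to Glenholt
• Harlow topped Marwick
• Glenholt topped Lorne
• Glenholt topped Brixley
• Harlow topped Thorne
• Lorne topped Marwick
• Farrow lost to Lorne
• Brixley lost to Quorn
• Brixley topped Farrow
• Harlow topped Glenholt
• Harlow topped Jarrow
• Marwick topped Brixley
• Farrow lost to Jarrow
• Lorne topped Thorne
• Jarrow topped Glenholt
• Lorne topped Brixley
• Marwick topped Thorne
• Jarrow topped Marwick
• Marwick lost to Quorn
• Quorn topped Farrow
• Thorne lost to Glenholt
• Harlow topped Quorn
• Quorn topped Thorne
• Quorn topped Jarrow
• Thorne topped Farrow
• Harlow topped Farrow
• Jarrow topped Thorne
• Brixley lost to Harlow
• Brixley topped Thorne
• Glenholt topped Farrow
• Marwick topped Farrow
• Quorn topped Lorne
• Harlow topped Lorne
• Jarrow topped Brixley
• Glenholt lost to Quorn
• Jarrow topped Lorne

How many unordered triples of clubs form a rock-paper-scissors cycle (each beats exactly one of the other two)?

Win totals: Brixley 2, Quorn 7, Thorne 1, Marwick 3, Harlow 8, Glenholt 5, Lorne 4, Jarrow 6, Farrow 0.
A club with w wins dominates both others in C(w,2) triples; summing gives 1 + 21 + 0 + 3 + 28 + 10 + 6 + 15 + 0 = 84 transitive triples.
Total triples C(9,3) = 84, so cyclic triples = 84 − 84 = 0.

0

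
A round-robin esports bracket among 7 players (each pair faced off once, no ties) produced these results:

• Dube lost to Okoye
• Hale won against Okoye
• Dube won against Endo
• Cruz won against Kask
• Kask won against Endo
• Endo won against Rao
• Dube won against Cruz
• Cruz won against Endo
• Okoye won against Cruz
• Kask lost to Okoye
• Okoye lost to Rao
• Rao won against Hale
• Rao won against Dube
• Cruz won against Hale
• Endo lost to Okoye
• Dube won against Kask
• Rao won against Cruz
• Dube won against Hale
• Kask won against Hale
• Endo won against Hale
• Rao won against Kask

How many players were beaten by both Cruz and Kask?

Cruz beat: Endo, Kask, Hale.
Kask beat: Endo, Hale.
Both beat: Endo, Hale — 2.

2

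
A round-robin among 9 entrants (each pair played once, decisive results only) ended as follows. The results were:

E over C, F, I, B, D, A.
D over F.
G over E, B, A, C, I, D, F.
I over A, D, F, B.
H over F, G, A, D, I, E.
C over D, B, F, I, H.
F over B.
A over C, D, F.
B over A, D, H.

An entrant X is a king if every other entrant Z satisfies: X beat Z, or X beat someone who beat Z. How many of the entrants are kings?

4

A cannot reach E, G in two steps.
B reaches everyone (king).
C reaches everyone (king).
D cannot reach A, C, E, G, H, I in two steps.
E cannot reach G in two steps.
F cannot reach C, E, G, I in two steps.
G reaches everyone (king).
H reaches everyone (king).
I cannot reach E, G in two steps.
Kings: B, C, G, H — 4.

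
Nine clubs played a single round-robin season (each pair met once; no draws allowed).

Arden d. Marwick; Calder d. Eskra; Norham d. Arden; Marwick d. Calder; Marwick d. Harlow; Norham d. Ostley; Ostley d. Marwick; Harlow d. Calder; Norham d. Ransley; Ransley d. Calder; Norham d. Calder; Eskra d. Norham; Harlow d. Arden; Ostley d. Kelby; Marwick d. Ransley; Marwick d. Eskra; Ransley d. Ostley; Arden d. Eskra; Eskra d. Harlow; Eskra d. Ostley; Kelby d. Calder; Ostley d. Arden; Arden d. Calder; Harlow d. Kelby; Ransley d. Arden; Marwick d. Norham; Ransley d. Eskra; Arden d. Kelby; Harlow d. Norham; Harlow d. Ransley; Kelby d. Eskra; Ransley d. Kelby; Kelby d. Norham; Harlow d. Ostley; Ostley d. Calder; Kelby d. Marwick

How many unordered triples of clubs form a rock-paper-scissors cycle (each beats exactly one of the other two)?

Win totals: Eskra 3, Norham 4, Marwick 5, Ostley 4, Ransley 5, Arden 4, Kelby 4, Calder 1, Harlow 6.
A club with w wins dominates both others in C(w,2) triples; summing gives 3 + 6 + 10 + 6 + 10 + 6 + 6 + 0 + 15 = 62 transitive triples.
Total triples C(9,3) = 84, so cyclic triples = 84 − 62 = 22.

22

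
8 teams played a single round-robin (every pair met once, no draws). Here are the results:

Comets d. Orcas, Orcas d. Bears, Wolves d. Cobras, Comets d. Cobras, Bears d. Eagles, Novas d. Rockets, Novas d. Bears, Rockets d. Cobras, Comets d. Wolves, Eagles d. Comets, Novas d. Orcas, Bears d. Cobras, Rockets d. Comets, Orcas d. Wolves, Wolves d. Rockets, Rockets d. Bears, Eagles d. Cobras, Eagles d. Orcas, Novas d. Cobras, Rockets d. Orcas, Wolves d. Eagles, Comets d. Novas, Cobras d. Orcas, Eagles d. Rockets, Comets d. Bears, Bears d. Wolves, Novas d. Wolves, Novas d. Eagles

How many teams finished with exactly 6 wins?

1

Win totals: Cobras 1, Eagles 4, Orcas 2, Bears 3, Rockets 4, Wolves 3, Novas 6, Comets 5.
Exactly 6: Novas — 1 team.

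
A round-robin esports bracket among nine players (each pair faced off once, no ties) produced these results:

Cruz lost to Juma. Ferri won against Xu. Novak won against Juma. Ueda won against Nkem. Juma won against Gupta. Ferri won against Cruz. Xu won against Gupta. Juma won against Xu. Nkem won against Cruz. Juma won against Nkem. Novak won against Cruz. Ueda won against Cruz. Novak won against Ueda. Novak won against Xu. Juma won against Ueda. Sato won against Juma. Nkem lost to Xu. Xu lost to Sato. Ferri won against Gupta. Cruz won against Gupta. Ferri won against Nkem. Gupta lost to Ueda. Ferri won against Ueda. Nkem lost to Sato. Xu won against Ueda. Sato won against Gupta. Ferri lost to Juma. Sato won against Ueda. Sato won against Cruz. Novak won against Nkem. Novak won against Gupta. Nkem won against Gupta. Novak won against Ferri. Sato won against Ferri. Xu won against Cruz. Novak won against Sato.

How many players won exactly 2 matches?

1

Win totals: Gupta 0, Nkem 2, Xu 4, Novak 8, Sato 7, Cruz 1, Juma 6, Ferri 5, Ueda 3.
Exactly 2: Nkem — 1 player.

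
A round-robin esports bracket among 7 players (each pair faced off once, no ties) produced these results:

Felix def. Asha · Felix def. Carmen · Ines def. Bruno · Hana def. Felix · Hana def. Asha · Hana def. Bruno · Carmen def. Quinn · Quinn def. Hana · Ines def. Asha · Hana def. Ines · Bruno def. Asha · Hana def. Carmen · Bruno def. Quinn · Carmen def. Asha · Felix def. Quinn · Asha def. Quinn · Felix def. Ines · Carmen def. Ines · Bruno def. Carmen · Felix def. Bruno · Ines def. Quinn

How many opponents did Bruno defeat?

Bruno's results: beat Carmen, Quinn, Asha; lost to Felix, Hana, Ines.
That is 3 wins.

3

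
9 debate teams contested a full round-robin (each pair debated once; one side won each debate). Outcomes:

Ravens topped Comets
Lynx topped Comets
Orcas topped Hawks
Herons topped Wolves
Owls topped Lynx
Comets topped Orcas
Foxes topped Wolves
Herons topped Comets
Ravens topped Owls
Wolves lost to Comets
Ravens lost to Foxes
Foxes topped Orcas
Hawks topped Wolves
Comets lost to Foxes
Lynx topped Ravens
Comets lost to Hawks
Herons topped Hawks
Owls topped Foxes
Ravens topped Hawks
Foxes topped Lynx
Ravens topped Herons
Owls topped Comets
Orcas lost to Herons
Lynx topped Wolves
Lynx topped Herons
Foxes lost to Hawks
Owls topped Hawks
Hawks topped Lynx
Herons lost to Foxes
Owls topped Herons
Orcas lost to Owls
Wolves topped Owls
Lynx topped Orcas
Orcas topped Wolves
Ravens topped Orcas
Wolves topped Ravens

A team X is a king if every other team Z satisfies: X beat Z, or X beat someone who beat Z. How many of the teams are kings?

Orcas cannot reach Herons in two steps.
Foxes reaches everyone (king).
Ravens reaches everyone (king).
Herons reaches everyone (king).
Hawks reaches everyone (king).
Wolves reaches everyone (king).
Comets cannot reach Foxes, Herons, Lynx in two steps.
Owls reaches everyone (king).
Lynx cannot reach Foxes in two steps.
Kings: Foxes, Ravens, Herons, Hawks, Wolves, Owls — 6.

6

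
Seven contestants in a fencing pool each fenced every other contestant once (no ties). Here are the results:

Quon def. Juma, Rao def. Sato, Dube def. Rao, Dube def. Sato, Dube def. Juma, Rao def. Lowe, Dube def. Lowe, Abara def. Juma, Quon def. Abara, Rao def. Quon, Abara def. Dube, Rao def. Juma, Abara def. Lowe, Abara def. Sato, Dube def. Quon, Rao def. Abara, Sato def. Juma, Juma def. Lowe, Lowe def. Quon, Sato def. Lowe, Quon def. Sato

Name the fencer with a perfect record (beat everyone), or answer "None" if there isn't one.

Highest win total is Rao with 5 (out of 6 possible).
Rao lost to Dube, so no fencer went undefeated.

None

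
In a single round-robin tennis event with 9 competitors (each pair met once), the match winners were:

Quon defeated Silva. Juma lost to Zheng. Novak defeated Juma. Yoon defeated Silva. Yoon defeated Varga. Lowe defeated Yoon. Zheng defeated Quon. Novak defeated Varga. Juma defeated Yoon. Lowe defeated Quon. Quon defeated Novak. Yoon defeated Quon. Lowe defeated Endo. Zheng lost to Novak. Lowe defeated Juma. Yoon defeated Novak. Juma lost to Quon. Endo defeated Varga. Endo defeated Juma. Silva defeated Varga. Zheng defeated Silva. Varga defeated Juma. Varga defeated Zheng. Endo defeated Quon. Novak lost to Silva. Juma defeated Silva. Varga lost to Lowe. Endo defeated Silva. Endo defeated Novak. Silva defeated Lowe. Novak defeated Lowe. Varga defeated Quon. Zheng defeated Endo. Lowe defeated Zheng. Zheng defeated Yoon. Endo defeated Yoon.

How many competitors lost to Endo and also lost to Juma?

2

Endo beat: Novak, Varga, Yoon, Silva, Quon, Juma.
Juma beat: Yoon, Silva.
Both beat: Yoon, Silva — 2.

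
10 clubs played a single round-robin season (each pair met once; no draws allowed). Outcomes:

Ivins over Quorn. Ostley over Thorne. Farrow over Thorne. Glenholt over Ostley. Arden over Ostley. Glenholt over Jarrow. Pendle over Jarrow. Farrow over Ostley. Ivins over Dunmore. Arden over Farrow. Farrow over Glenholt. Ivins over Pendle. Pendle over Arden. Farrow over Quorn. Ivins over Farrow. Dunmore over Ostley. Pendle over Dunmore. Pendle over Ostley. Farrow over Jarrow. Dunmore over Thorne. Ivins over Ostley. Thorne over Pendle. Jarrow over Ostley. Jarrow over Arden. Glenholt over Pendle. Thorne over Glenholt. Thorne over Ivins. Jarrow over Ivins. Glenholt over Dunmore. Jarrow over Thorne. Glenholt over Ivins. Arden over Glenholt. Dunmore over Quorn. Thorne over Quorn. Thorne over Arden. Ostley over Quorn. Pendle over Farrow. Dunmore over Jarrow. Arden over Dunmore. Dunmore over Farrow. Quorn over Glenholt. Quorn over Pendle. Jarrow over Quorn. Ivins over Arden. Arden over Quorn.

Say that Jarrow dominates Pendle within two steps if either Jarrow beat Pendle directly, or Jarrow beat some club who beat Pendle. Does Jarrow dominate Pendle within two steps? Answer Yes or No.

Jarrow did not beat Pendle directly.
Jarrow beat Quorn, Thorne, Arden, Ivins, Ostley. Of those, Quorn beat Pendle.

Yes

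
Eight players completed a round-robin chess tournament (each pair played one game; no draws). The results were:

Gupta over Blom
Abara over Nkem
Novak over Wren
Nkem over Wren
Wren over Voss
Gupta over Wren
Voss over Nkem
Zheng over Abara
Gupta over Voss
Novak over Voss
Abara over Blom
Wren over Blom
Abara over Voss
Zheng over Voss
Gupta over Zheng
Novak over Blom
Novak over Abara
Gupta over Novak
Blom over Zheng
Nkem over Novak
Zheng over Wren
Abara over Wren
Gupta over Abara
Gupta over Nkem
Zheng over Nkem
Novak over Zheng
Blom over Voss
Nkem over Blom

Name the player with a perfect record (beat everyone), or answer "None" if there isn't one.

Gupta

Gupta has 7 wins out of 7 opponents — a perfect record.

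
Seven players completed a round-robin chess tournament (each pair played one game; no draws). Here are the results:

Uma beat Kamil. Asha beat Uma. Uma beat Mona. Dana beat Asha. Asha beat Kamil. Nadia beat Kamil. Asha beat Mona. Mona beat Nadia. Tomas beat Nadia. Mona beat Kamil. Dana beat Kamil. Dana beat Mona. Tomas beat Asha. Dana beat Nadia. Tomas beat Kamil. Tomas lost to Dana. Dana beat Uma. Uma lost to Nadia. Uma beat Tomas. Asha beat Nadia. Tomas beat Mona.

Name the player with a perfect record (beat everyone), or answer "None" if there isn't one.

Dana has 6 wins out of 6 opponents — a perfect record.

Dana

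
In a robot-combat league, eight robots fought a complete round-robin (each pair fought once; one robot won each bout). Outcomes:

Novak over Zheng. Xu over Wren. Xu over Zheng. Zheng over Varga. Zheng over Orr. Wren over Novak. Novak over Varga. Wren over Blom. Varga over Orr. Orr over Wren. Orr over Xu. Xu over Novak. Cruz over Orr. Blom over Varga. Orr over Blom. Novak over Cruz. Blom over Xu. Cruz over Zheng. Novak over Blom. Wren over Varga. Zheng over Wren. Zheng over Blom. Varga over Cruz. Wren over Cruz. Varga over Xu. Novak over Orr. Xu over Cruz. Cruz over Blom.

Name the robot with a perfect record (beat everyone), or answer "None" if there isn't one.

Highest win total is Novak with 5 (out of 7 possible).
Novak lost to Wren, Xu, so no robot went undefeated.

None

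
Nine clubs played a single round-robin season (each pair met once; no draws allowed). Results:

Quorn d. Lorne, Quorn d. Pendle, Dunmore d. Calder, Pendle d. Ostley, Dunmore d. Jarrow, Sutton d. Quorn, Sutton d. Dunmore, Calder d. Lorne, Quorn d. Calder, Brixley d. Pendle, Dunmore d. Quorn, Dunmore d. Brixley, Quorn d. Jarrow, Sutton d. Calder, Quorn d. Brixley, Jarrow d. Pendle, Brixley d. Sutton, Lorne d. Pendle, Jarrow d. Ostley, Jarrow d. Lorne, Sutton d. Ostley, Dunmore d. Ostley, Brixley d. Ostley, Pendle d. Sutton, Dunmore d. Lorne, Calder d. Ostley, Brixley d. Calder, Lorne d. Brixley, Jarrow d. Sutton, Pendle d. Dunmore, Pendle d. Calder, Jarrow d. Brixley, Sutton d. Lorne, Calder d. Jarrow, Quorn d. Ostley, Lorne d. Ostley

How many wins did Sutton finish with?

Sutton's results: beat Ostley, Lorne, Dunmore, Calder, Quorn; lost to Pendle, Brixley, Jarrow.
That is 5 wins.

5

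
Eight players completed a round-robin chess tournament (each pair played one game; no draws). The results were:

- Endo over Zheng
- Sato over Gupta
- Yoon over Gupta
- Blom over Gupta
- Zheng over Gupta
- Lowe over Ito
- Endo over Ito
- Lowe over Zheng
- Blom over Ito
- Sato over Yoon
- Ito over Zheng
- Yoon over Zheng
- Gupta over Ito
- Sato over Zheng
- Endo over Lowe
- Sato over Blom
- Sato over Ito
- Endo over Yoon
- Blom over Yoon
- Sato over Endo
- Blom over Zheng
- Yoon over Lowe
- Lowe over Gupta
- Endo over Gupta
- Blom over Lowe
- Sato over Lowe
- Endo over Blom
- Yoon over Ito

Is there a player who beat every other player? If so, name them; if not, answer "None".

Sato has 7 wins out of 7 opponents — a perfect record.

Sato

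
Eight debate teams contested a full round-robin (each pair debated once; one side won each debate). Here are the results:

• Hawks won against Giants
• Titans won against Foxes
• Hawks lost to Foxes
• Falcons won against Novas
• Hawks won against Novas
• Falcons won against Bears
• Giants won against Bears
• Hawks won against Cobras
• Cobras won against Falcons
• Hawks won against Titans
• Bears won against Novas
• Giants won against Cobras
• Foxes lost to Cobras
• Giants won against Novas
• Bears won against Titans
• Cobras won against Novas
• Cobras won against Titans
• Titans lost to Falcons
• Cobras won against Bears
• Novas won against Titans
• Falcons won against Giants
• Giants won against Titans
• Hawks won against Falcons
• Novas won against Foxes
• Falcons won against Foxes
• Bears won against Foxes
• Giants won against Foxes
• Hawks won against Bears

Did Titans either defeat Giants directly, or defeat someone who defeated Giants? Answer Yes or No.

No

Titans did not beat Giants directly.
Titans beat Foxes, but each of them lost to Giants. No two-step path.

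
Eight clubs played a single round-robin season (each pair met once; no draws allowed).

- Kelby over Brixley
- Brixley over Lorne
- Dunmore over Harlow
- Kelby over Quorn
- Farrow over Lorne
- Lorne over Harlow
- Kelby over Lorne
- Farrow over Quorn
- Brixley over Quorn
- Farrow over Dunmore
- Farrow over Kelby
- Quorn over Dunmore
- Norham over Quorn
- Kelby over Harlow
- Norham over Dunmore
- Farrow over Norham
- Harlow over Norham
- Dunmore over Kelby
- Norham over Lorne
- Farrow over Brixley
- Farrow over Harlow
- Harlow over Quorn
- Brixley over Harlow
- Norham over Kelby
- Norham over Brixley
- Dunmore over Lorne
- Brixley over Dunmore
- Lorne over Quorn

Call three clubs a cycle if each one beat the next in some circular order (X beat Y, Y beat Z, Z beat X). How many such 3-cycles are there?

Win totals: Farrow 7, Kelby 4, Brixley 4, Norham 5, Harlow 2, Dunmore 3, Quorn 1, Lorne 2.
A club with w wins dominates both others in C(w,2) triples; summing gives 21 + 6 + 6 + 10 + 1 + 3 + 0 + 1 = 48 transitive triples.
Total triples C(8,3) = 56, so cyclic triples = 56 − 48 = 8.

8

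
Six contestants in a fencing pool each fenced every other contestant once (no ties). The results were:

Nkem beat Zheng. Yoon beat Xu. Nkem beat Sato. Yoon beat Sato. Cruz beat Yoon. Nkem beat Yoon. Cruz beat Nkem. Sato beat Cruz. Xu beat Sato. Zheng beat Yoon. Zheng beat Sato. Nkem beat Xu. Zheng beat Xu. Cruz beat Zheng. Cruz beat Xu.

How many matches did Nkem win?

4

Nkem's results: beat Zheng, Yoon, Sato, Xu; lost to Cruz.
That is 4 wins.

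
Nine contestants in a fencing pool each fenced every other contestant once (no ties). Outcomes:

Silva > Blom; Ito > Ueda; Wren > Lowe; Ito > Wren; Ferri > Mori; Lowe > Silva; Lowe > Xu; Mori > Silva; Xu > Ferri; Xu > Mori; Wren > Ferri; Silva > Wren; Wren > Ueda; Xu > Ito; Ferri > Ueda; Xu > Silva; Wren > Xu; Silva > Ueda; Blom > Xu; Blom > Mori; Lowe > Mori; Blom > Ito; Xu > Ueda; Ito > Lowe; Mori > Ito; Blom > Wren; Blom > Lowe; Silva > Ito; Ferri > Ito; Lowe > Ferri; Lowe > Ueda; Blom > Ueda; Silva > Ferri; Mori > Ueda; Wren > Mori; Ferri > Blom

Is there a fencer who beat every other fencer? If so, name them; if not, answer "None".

None

Highest win total is Blom with 6 (out of 8 possible).
Blom lost to Silva, Ferri, so no fencer went undefeated.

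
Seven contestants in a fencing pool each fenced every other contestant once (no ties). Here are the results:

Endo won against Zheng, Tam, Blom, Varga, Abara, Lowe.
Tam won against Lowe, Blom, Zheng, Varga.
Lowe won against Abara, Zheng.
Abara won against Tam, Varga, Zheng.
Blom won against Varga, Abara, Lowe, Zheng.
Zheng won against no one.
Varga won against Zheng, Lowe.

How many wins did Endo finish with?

Endo's results: beat Tam, Blom, Abara, Lowe, Varga, Zheng; lost to no one.
That is 6 wins.

6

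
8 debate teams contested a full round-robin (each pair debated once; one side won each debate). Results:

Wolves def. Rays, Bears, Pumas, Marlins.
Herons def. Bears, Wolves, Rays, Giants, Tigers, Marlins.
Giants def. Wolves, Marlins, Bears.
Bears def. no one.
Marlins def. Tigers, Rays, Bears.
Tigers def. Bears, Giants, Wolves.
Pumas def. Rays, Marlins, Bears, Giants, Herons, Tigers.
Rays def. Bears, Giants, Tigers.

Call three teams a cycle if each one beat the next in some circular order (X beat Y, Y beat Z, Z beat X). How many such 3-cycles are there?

8

Win totals: Wolves 4, Herons 6, Rays 3, Tigers 3, Bears 0, Giants 3, Marlins 3, Pumas 6.
A team with w wins dominates both others in C(w,2) triples; summing gives 6 + 15 + 3 + 3 + 0 + 3 + 3 + 15 = 48 transitive triples.
Total triples C(8,3) = 56, so cyclic triples = 56 − 48 = 8.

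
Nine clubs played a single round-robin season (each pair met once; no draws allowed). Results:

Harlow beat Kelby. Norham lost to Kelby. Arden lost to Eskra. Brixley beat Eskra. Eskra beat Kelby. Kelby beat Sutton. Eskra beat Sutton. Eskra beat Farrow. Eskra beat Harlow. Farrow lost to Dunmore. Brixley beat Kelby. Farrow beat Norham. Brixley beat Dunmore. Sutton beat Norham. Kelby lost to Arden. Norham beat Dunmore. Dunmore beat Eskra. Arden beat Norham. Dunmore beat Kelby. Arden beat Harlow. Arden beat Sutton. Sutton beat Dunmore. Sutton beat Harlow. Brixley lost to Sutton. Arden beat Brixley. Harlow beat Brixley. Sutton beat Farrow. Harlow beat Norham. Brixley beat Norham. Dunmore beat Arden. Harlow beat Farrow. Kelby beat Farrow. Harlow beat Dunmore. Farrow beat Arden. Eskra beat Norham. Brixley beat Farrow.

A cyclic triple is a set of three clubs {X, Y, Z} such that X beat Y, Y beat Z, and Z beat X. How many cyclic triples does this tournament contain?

19

Win totals: Arden 5, Kelby 3, Harlow 5, Norham 1, Sutton 5, Brixley 5, Farrow 2, Eskra 6, Dunmore 4.
A club with w wins dominates both others in C(w,2) triples; summing gives 10 + 3 + 10 + 0 + 10 + 10 + 1 + 15 + 6 = 65 transitive triples.
Total triples C(9,3) = 84, so cyclic triples = 84 − 65 = 19.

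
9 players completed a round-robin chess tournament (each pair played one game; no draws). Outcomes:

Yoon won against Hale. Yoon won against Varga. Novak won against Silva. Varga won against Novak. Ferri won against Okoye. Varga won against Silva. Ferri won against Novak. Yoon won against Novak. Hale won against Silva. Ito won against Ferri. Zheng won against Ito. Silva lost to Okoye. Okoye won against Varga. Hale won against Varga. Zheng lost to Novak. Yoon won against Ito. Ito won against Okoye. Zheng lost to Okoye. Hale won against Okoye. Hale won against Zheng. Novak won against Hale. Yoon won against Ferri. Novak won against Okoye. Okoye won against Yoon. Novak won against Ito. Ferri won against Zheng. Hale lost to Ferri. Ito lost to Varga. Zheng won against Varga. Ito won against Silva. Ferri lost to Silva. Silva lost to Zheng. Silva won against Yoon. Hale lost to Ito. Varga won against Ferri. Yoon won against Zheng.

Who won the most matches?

Win totals: Silva 2, Zheng 3, Varga 4, Okoye 4, Ferri 4, Novak 5, Hale 4, Ito 4, Yoon 6.
Yoon leads with 6 wins (next highest: 5).

Yoon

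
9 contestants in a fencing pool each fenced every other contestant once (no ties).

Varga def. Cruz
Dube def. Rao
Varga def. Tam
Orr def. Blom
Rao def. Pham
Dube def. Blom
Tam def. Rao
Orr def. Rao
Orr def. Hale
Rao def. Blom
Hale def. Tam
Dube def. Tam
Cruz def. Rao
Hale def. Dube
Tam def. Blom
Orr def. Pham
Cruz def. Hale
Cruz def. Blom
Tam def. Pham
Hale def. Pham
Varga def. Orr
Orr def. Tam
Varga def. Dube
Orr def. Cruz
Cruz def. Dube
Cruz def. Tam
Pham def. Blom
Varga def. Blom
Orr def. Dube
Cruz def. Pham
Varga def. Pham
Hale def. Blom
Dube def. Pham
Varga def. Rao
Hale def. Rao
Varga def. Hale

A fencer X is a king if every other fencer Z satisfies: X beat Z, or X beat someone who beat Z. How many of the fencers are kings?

Varga reaches everyone (king).
Blom cannot reach Varga, Tam, Rao, Pham, Orr, Dube, Cruz, Hale in two steps.
Tam cannot reach Varga, Orr, Dube, Cruz, Hale in two steps.
Rao cannot reach Varga, Tam, Orr, Dube, Cruz, Hale in two steps.
Pham cannot reach Varga, Tam, Rao, Orr, Dube, Cruz, Hale in two steps.
Orr cannot reach Varga in two steps.
Dube cannot reach Varga, Orr, Cruz, Hale in two steps.
Cruz cannot reach Varga, Orr in two steps.
Hale cannot reach Varga, Orr, Cruz in two steps.
Kings: Varga — 1.

1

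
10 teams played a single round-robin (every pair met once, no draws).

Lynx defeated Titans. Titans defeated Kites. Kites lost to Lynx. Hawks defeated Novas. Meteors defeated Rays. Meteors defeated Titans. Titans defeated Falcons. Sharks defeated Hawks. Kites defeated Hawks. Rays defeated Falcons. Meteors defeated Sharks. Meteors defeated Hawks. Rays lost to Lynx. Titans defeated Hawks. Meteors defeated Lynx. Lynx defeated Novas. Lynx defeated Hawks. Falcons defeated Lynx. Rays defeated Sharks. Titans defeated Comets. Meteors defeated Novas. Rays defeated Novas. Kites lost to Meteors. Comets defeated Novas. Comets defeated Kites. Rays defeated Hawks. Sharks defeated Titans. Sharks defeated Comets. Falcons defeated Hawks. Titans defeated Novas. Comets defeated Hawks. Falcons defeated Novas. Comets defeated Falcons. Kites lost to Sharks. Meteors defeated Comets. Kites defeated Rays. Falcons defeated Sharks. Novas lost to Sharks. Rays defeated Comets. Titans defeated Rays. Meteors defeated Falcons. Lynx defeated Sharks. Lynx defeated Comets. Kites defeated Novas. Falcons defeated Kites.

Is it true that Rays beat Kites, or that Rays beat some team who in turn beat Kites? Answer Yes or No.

Rays did not beat Kites directly.
Rays beat Hawks, Falcons, Sharks, Novas, Comets. Of those, Falcons beat Kites.

Yes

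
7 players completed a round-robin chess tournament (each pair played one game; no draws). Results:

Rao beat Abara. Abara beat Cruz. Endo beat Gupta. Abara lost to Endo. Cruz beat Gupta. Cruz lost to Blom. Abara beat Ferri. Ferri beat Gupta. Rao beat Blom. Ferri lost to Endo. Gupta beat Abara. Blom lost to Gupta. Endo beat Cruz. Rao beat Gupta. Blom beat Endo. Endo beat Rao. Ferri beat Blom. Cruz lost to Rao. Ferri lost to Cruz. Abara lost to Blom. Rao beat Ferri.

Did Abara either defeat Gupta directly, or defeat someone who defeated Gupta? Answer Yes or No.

Abara did not beat Gupta directly.
Abara beat Cruz, Ferri. Of those, Cruz beat Gupta.

Yes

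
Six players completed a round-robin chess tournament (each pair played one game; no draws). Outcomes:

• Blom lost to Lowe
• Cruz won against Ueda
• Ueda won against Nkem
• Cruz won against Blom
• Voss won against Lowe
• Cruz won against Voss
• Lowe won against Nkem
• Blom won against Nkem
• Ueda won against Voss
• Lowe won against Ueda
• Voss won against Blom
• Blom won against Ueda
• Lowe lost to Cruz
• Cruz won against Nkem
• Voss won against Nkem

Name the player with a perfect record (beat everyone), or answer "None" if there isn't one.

Cruz

Cruz has 5 wins out of 5 opponents — a perfect record.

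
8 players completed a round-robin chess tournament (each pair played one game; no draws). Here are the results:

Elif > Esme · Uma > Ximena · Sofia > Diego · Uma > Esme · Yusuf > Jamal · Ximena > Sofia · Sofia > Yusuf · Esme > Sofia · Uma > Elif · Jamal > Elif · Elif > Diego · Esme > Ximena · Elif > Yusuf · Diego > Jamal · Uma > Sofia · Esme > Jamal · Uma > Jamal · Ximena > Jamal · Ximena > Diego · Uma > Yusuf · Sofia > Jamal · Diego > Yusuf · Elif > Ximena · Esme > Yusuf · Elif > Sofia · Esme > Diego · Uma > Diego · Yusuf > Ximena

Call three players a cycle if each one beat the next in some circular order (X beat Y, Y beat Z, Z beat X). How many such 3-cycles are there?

Win totals: Uma 7, Elif 5, Jamal 1, Yusuf 2, Ximena 3, Esme 5, Sofia 3, Diego 2.
A player with w wins dominates both others in C(w,2) triples; summing gives 21 + 10 + 0 + 1 + 3 + 10 + 3 + 1 = 49 transitive triples.
Total triples C(8,3) = 56, so cyclic triples = 56 − 49 = 7.

7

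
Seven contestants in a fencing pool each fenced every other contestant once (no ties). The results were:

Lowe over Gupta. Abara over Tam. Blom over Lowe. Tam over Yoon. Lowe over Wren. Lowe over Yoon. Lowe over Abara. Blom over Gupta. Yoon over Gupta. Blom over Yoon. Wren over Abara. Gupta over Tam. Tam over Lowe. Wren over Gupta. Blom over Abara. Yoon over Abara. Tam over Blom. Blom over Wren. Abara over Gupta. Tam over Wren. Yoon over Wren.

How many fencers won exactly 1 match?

1

Win totals: Blom 5, Yoon 3, Wren 2, Tam 4, Gupta 1, Abara 2, Lowe 4.
Exactly 1: Gupta — 1 fencer.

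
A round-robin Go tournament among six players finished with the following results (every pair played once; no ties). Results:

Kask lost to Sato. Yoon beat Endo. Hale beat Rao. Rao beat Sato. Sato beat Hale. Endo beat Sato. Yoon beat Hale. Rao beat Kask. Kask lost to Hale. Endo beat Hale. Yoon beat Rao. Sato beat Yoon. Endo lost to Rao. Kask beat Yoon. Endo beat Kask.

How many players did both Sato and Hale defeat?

Sato beat: Kask, Hale, Yoon.
Hale beat: Rao, Kask.
Both beat: Kask — 1.

1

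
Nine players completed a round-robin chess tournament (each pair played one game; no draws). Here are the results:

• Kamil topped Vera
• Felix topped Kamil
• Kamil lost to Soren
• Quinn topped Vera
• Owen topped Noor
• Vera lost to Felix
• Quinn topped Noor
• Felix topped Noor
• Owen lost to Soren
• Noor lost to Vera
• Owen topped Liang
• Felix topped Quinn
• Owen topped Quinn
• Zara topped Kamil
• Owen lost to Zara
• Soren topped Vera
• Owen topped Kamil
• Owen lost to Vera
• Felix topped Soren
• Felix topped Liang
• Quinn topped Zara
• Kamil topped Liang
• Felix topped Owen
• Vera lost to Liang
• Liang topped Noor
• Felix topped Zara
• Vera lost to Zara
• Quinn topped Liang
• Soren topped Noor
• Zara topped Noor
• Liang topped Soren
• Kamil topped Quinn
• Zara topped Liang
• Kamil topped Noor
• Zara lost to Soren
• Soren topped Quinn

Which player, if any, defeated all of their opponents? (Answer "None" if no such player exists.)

Felix has 8 wins out of 8 opponents — a perfect record.

Felix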